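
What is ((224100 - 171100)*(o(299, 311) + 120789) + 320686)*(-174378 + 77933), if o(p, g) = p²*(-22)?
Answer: 9436123663743730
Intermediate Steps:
o(p, g) = -22*p²
((224100 - 171100)*(o(299, 311) + 120789) + 320686)*(-174378 + 77933) = ((224100 - 171100)*(-22*299² + 120789) + 320686)*(-174378 + 77933) = (53000*(-22*89401 + 120789) + 320686)*(-96445) = (53000*(-1966822 + 120789) + 320686)*(-96445) = (53000*(-1846033) + 320686)*(-96445) = (-97839749000 + 320686)*(-96445) = -97839428314*(-96445) = 9436123663743730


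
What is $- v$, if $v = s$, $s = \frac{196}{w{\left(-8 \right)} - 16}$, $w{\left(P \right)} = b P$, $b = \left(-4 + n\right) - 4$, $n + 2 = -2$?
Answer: $- \frac{49}{20} \approx -2.45$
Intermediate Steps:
$n = -4$ ($n = -2 - 2 = -4$)
$b = -12$ ($b = \left(-4 - 4\right) - 4 = -8 - 4 = -12$)
$w{\left(P \right)} = - 12 P$
$s = \frac{49}{20}$ ($s = \frac{196}{\left(-12\right) \left(-8\right) - 16} = \frac{196}{96 - 16} = \frac{196}{80} = 196 \cdot \frac{1}{80} = \frac{49}{20} \approx 2.45$)
$v = \frac{49}{20} \approx 2.45$
$- v = \left(-1\right) \frac{49}{20} = - \frac{49}{20}$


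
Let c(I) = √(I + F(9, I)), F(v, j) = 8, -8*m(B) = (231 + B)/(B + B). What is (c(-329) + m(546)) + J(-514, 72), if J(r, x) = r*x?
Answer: -15395365/416 + I*√321 ≈ -37008.0 + 17.916*I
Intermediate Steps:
m(B) = -(231 + B)/(16*B) (m(B) = -(231 + B)/(8*(B + B)) = -(231 + B)/(8*(2*B)) = -(231 + B)*1/(2*B)/8 = -(231 + B)/(16*B))
c(I) = √(8 + I) (c(I) = √(I + 8) = √(8 + I))
(c(-329) + m(546)) + J(-514, 72) = (√(8 - 329) + (1/16)*(-231 - 1*546)/546) - 514*72 = (√(-321) + (1/16)*(1/546)*(-231 - 546)) - 37008 = (I*√321 + (1/16)*(1/546)*(-777)) - 37008 = (I*√321 - 37/416) - 37008 = (-37/416 + I*√321) - 37008 = -15395365/416 + I*√321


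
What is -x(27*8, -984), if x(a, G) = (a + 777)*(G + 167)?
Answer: 811281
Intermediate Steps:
x(a, G) = (167 + G)*(777 + a) (x(a, G) = (777 + a)*(167 + G) = (167 + G)*(777 + a))
-x(27*8, -984) = -(129759 + 167*(27*8) + 777*(-984) - 26568*8) = -(129759 + 167*216 - 764568 - 984*216) = -(129759 + 36072 - 764568 - 212544) = -1*(-811281) = 811281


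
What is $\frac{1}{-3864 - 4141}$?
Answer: $- \frac{1}{8005} \approx -0.00012492$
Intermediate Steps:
$\frac{1}{-3864 - 4141} = \frac{1}{-8005} = - \frac{1}{8005}$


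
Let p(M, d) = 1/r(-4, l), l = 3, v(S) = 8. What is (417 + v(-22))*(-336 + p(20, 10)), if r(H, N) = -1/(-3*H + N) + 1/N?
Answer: -564825/4 ≈ -1.4121e+5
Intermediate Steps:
r(H, N) = 1/N - 1/(N - 3*H) (r(H, N) = -1/(N - 3*H) + 1/N = 1/N - 1/(N - 3*H))
p(M, d) = 15/4 (p(M, d) = 1/(3*(-4)/(3*(-1*3 + 3*(-4)))) = 1/(3*(-4)*(⅓)/(-3 - 12)) = 1/(3*(-4)*(⅓)/(-15)) = 1/(3*(-4)*(⅓)*(-1/15)) = 1/(4/15) = 15/4)
(417 + v(-22))*(-336 + p(20, 10)) = (417 + 8)*(-336 + 15/4) = 425*(-1329/4) = -564825/4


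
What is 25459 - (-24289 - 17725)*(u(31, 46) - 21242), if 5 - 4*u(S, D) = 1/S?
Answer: -27663896260/31 ≈ -8.9238e+8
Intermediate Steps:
u(S, D) = 5/4 - 1/(4*S)
25459 - (-24289 - 17725)*(u(31, 46) - 21242) = 25459 - (-24289 - 17725)*((1/4)*(-1 + 5*31)/31 - 21242) = 25459 - (-42014)*((1/4)*(1/31)*(-1 + 155) - 21242) = 25459 - (-42014)*((1/4)*(1/31)*154 - 21242) = 25459 - (-42014)*(77/62 - 21242) = 25459 - (-42014)*(-1316927)/62 = 25459 - 1*27664685489/31 = 25459 - 27664685489/31 = -27663896260/31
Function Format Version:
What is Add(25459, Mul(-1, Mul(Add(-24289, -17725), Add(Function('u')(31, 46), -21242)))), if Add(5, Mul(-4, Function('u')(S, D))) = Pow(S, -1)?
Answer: Rational(-27663896260, 31) ≈ -8.9238e+8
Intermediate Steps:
Function('u')(S, D) = Add(Rational(5, 4), Mul(Rational(-1, 4), Pow(S, -1)))
Add(25459, Mul(-1, Mul(Add(-24289, -17725), Add(Function('u')(31, 46), -21242)))) = Add(25459, Mul(-1, Mul(Add(-24289, -17725), Add(Mul(Rational(1, 4), Pow(31, -1), Add(-1, Mul(5, 31))), -21242)))) = Add(25459, Mul(-1, Mul(-42014, Add(Mul(Rational(1, 4), Rational(1, 31), Add(-1, 155)), -21242)))) = Add(25459, Mul(-1, Mul(-42014, Add(Mul(Rational(1, 4), Rational(1, 31), 154), -21242)))) = Add(25459, Mul(-1, Mul(-42014, Add(Rational(77, 62), -21242)))) = Add(25459, Mul(-1, Mul(-42014, Rational(-1316927, 62)))) = Add(25459, Mul(-1, Rational(27664685489, 31))) = Add(25459, Rational(-27664685489, 31)) = Rational(-27663896260, 31)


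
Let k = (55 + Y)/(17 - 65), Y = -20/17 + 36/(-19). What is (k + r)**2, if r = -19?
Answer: 10770911089/26708224 ≈ 403.28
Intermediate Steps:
Y = -992/323 (Y = -20*1/17 + 36*(-1/19) = -20/17 - 36/19 = -992/323 ≈ -3.0712)
k = -5591/5168 (k = (55 - 992/323)/(17 - 65) = (16773/323)/(-48) = (16773/323)*(-1/48) = -5591/5168 ≈ -1.0819)
(k + r)**2 = (-5591/5168 - 19)**2 = (-103783/5168)**2 = 10770911089/26708224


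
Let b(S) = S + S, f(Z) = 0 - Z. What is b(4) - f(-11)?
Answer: -3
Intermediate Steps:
f(Z) = -Z
b(S) = 2*S
b(4) - f(-11) = 2*4 - (-1)*(-11) = 8 - 1*11 = 8 - 11 = -3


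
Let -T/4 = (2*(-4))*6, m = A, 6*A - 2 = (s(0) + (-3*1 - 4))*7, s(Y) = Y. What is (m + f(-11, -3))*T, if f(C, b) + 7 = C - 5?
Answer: -5920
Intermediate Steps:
A = -47/6 (A = ⅓ + ((0 + (-3*1 - 4))*7)/6 = ⅓ + ((0 + (-3 - 4))*7)/6 = ⅓ + ((0 - 7)*7)/6 = ⅓ + (-7*7)/6 = ⅓ + (⅙)*(-49) = ⅓ - 49/6 = -47/6 ≈ -7.8333)
f(C, b) = -12 + C (f(C, b) = -7 + (C - 5) = -7 + (-5 + C) = -12 + C)
m = -47/6 ≈ -7.8333
T = 192 (T = -4*2*(-4)*6 = -(-32)*6 = -4*(-48) = 192)
(m + f(-11, -3))*T = (-47/6 + (-12 - 11))*192 = (-47/6 - 23)*192 = -185/6*192 = -5920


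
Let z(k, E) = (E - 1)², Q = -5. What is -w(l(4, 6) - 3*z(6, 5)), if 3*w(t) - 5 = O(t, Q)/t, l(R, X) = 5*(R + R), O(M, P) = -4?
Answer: -11/6 ≈ -1.8333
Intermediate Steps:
l(R, X) = 10*R (l(R, X) = 5*(2*R) = 10*R)
z(k, E) = (-1 + E)²
w(t) = 5/3 - 4/(3*t) (w(t) = 5/3 + (-4/t)/3 = 5/3 - 4/(3*t))
-w(l(4, 6) - 3*z(6, 5)) = -(-4 + 5*(10*4 - 3*(-1 + 5)²))/(3*(10*4 - 3*(-1 + 5)²)) = -(-4 + 5*(40 - 3*4²))/(3*(40 - 3*4²)) = -(-4 + 5*(40 - 3*16))/(3*(40 - 3*16)) = -(-4 + 5*(40 - 48))/(3*(40 - 48)) = -(-4 + 5*(-8))/(3*(-8)) = -(-1)*(-4 - 40)/(3*8) = -(-1)*(-44)/(3*8) = -1*11/6 = -11/6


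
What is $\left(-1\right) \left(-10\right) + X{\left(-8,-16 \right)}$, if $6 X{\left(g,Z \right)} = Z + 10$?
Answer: $9$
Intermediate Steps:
$X{\left(g,Z \right)} = \frac{5}{3} + \frac{Z}{6}$ ($X{\left(g,Z \right)} = \frac{Z + 10}{6} = \frac{10 + Z}{6} = \frac{5}{3} + \frac{Z}{6}$)
$\left(-1\right) \left(-10\right) + X{\left(-8,-16 \right)} = \left(-1\right) \left(-10\right) + \left(\frac{5}{3} + \frac{1}{6} \left(-16\right)\right) = 10 + \left(\frac{5}{3} - \frac{8}{3}\right) = 10 - 1 = 9$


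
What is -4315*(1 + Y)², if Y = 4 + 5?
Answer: -431500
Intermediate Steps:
Y = 9
-4315*(1 + Y)² = -4315*(1 + 9)² = -4315*10² = -4315*100 = -431500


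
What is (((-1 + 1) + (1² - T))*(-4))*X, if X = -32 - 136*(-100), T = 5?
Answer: 217088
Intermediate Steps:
X = 13568 (X = -32 + 13600 = 13568)
(((-1 + 1) + (1² - T))*(-4))*X = (((-1 + 1) + (1² - 1*5))*(-4))*13568 = ((0 + (1 - 5))*(-4))*13568 = ((0 - 4)*(-4))*13568 = -4*(-4)*13568 = 16*13568 = 217088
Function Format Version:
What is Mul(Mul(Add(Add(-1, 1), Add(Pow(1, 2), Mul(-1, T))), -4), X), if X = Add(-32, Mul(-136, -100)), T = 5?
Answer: 217088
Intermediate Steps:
X = 13568 (X = Add(-32, 13600) = 13568)
Mul(Mul(Add(Add(-1, 1), Add(Pow(1, 2), Mul(-1, T))), -4), X) = Mul(Mul(Add(Add(-1, 1), Add(Pow(1, 2), Mul(-1, 5))), -4), 13568) = Mul(Mul(Add(0, Add(1, -5)), -4), 13568) = Mul(Mul(Add(0, -4), -4), 13568) = Mul(Mul(-4, -4), 13568) = Mul(16, 13568) = 217088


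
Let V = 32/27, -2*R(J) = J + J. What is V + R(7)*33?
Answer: -6205/27 ≈ -229.81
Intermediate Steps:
R(J) = -J (R(J) = -(J + J)/2 = -J)
V = 32/27 (V = 32*(1/27) = 32/27 ≈ 1.1852)
V + R(7)*33 = 32/27 - 1*7*33 = 32/27 - 7*33 = 32/27 - 231 = -6205/27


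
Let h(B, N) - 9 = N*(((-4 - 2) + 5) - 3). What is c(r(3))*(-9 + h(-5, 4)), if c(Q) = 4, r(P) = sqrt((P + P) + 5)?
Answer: -64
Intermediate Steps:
r(P) = sqrt(5 + 2*P) (r(P) = sqrt(2*P + 5) = sqrt(5 + 2*P))
h(B, N) = 9 - 4*N (h(B, N) = 9 + N*(((-4 - 2) + 5) - 3) = 9 + N*((-6 + 5) - 3) = 9 + N*(-1 - 3) = 9 + N*(-4) = 9 - 4*N)
c(r(3))*(-9 + h(-5, 4)) = 4*(-9 + (9 - 4*4)) = 4*(-9 + (9 - 16)) = 4*(-9 - 7) = 4*(-16) = -64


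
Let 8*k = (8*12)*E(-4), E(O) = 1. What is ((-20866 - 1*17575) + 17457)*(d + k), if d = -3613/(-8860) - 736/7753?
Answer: -4437012183894/17172895 ≈ -2.5837e+5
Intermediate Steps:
d = 21490629/68691580 (d = -3613*(-1/8860) - 736*1/7753 = 3613/8860 - 736/7753 = 21490629/68691580 ≈ 0.31286)
k = 12 (k = ((8*12)*1)/8 = (96*1)/8 = (1/8)*96 = 12)
((-20866 - 1*17575) + 17457)*(d + k) = ((-20866 - 1*17575) + 17457)*(21490629/68691580 + 12) = ((-20866 - 17575) + 17457)*(845789589/68691580) = (-38441 + 17457)*(845789589/68691580) = -20984*845789589/68691580 = -4437012183894/17172895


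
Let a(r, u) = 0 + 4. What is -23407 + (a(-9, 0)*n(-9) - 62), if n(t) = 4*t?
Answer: -23613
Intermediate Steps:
a(r, u) = 4
-23407 + (a(-9, 0)*n(-9) - 62) = -23407 + (4*(4*(-9)) - 62) = -23407 + (4*(-36) - 62) = -23407 + (-144 - 62) = -23407 - 206 = -23613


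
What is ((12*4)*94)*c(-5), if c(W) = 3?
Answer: 13536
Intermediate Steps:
((12*4)*94)*c(-5) = ((12*4)*94)*3 = (48*94)*3 = 4512*3 = 13536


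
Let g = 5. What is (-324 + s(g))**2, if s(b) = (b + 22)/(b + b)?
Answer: 10323369/100 ≈ 1.0323e+5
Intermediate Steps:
s(b) = (22 + b)/(2*b) (s(b) = (22 + b)/((2*b)) = (22 + b)*(1/(2*b)) = (22 + b)/(2*b))
(-324 + s(g))**2 = (-324 + (1/2)*(22 + 5)/5)**2 = (-324 + (1/2)*(1/5)*27)**2 = (-324 + 27/10)**2 = (-3213/10)**2 = 10323369/100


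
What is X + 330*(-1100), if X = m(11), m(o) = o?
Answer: -362989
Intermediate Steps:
X = 11
X + 330*(-1100) = 11 + 330*(-1100) = 11 - 363000 = -362989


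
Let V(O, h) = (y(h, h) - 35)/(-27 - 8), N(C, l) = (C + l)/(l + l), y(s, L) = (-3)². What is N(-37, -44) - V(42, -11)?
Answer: 547/3080 ≈ 0.17760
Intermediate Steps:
y(s, L) = 9
N(C, l) = (C + l)/(2*l) (N(C, l) = (C + l)/((2*l)) = (C + l)*(1/(2*l)) = (C + l)/(2*l))
V(O, h) = 26/35 (V(O, h) = (9 - 35)/(-27 - 8) = -26/(-35) = -26*(-1/35) = 26/35)
N(-37, -44) - V(42, -11) = (½)*(-37 - 44)/(-44) - 1*26/35 = (½)*(-1/44)*(-81) - 26/35 = 81/88 - 26/35 = 547/3080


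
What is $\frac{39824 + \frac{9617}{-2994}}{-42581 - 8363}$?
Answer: $- \frac{119223439}{152526336} \approx -0.78166$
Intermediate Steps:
$\frac{39824 + \frac{9617}{-2994}}{-42581 - 8363} = \frac{39824 + 9617 \left(- \frac{1}{2994}\right)}{-50944} = \left(39824 - \frac{9617}{2994}\right) \left(- \frac{1}{50944}\right) = \frac{119223439}{2994} \left(- \frac{1}{50944}\right) = - \frac{119223439}{152526336}$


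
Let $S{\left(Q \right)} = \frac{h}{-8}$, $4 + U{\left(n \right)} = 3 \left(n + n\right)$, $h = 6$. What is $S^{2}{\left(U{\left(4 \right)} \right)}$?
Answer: $\frac{9}{16} \approx 0.5625$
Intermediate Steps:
$U{\left(n \right)} = -4 + 6 n$ ($U{\left(n \right)} = -4 + 3 \left(n + n\right) = -4 + 3 \cdot 2 n = -4 + 6 n$)
$S{\left(Q \right)} = - \frac{3}{4}$ ($S{\left(Q \right)} = \frac{6}{-8} = 6 \left(- \frac{1}{8}\right) = - \frac{3}{4}$)
$S^{2}{\left(U{\left(4 \right)} \right)} = \left(- \frac{3}{4}\right)^{2} = \frac{9}{16}$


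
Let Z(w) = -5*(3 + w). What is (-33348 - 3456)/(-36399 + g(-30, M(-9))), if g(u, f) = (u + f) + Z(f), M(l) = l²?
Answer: 3067/3064 ≈ 1.0010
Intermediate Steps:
Z(w) = -15 - 5*w
g(u, f) = -15 + u - 4*f (g(u, f) = (u + f) + (-15 - 5*f) = (f + u) + (-15 - 5*f) = -15 + u - 4*f)
(-33348 - 3456)/(-36399 + g(-30, M(-9))) = (-33348 - 3456)/(-36399 + (-15 - 30 - 4*(-9)²)) = -36804/(-36399 + (-15 - 30 - 4*81)) = -36804/(-36399 + (-15 - 30 - 324)) = -36804/(-36399 - 369) = -36804/(-36768) = -36804*(-1/36768) = 3067/3064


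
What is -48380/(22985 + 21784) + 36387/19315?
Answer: 694549903/864713235 ≈ 0.80321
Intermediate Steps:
-48380/(22985 + 21784) + 36387/19315 = -48380/44769 + 36387*(1/19315) = -48380*1/44769 + 36387/19315 = -48380/44769 + 36387/19315 = 694549903/864713235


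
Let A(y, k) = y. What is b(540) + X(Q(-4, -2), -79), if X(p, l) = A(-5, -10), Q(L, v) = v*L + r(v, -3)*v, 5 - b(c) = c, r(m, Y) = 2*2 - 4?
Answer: -540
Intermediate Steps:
r(m, Y) = 0 (r(m, Y) = 4 - 4 = 0)
b(c) = 5 - c
Q(L, v) = L*v (Q(L, v) = v*L + 0*v = L*v + 0 = L*v)
X(p, l) = -5
b(540) + X(Q(-4, -2), -79) = (5 - 1*540) - 5 = (5 - 540) - 5 = -535 - 5 = -540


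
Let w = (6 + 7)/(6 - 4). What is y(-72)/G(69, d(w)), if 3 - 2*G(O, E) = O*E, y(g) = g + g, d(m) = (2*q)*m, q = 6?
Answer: 96/1793 ≈ 0.053542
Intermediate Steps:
w = 13/2 ≈ 6.5000
d(m) = 12*m (d(m) = (2*6)*m = 12*m)
y(g) = 2*g
G(O, E) = 3/2 - E*O/2 (G(O, E) = 3/2 - O*E/2 = 3/2 - E*O/2)
y(-72)/G(69, d(w)) = (2*(-72))/(3/2 - 1/2*12*(13/2)*69) = -144/(3/2 - 1/2*78*69) = -144/(3/2 - 2691) = -144/(-5379/2) = -144*(-2/5379) = 96/1793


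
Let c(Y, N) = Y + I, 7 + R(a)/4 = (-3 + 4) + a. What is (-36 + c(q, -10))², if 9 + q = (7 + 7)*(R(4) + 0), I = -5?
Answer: 26244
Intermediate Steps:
R(a) = -24 + 4*a (R(a) = -28 + 4*((-3 + 4) + a) = -28 + 4*(1 + a) = -28 + (4 + 4*a) = -24 + 4*a)
q = -121 (q = -9 + (7 + 7)*((-24 + 4*4) + 0) = -9 + 14*((-24 + 16) + 0) = -9 + 14*(-8 + 0) = -9 + 14*(-8) = -9 - 112 = -121)
c(Y, N) = -5 + Y (c(Y, N) = Y - 5 = -5 + Y)
(-36 + c(q, -10))² = (-36 + (-5 - 121))² = (-36 - 126)² = (-162)² = 26244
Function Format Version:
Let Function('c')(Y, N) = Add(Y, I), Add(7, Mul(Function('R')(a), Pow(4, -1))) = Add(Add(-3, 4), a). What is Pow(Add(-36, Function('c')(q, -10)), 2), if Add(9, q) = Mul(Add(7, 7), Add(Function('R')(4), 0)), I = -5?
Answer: 26244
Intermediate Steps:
Function('R')(a) = Add(-24, Mul(4, a)) (Function('R')(a) = Add(-28, Mul(4, Add(Add(-3, 4), a))) = Add(-28, Mul(4, Add(1, a))) = Add(-28, Add(4, Mul(4, a))) = Add(-24, Mul(4, a)))
q = -121 (q = Add(-9, Mul(Add(7, 7), Add(Add(-24, Mul(4, 4)), 0))) = Add(-9, Mul(14, Add(Add(-24, 16), 0))) = Add(-9, Mul(14, Add(-8, 0))) = Add(-9, Mul(14, -8)) = Add(-9, -112) = -121)
Function('c')(Y, N) = Add(-5, Y) (Function('c')(Y, N) = Add(Y, -5) = Add(-5, Y))
Pow(Add(-36, Function('c')(q, -10)), 2) = Pow(Add(-36, Add(-5, -121)), 2) = Pow(Add(-36, -126), 2) = Pow(-162, 2) = 26244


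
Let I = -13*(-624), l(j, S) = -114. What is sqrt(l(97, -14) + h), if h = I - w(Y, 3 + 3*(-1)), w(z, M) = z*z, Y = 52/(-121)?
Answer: sqrt(117096014)/121 ≈ 89.431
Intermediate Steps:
Y = -52/121 (Y = 52*(-1/121) = -52/121 ≈ -0.42975)
I = 8112
w(z, M) = z**2
h = 118765088/14641 (h = 8112 - (-52/121)**2 = 8112 - 1*2704/14641 = 8112 - 2704/14641 = 118765088/14641 ≈ 8111.8)
sqrt(l(97, -14) + h) = sqrt(-114 + 118765088/14641) = sqrt(117096014/14641) = sqrt(117096014)/121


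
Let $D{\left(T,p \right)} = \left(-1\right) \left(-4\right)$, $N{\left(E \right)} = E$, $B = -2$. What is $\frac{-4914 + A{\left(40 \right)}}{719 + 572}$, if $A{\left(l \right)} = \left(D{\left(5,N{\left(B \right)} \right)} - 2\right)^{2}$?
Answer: $- \frac{4910}{1291} \approx -3.8033$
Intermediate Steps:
$D{\left(T,p \right)} = 4$
$A{\left(l \right)} = 4$ ($A{\left(l \right)} = \left(4 - 2\right)^{2} = 2^{2} = 4$)
$\frac{-4914 + A{\left(40 \right)}}{719 + 572} = \frac{-4914 + 4}{719 + 572} = - \frac{4910}{1291}$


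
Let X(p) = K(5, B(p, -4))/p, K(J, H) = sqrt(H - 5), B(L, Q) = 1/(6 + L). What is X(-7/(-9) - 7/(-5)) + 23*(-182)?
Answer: -4186 + 45*I*sqrt(41285)/9016 ≈ -4186.0 + 1.0141*I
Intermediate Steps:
K(J, H) = sqrt(-5 + H)
X(p) = sqrt(-5 + 1/(6 + p))/p
X(-7/(-9) - 7/(-5)) + 23*(-182) = sqrt((-29 - 5*(-7/(-9) - 7/(-5)))/(6 + (-7/(-9) - 7/(-5))))/(-7/(-9) - 7/(-5)) + 23*(-182) = sqrt((-29 - 5*(-7*(-1/9) - 7*(-1/5)))/(6 + (-7*(-1/9) - 7*(-1/5))))/(-7*(-1/9) - 7*(-1/5)) - 4186 = sqrt((-29 - 5*(7/9 + 7/5))/(6 + (7/9 + 7/5)))/(7/9 + 7/5) - 4186 = sqrt((-29 - 5*98/45)/(6 + 98/45))/(98/45) - 4186 = 45*sqrt((-29 - 98/9)/(368/45))/98 - 4186 = 45*sqrt((45/368)*(-359/9))/98 - 4186 = 45*sqrt(-1795/368)/98 - 4186 = 45*(I*sqrt(41285)/92)/98 - 4186 = 45*I*sqrt(41285)/9016 - 4186 = -4186 + 45*I*sqrt(41285)/9016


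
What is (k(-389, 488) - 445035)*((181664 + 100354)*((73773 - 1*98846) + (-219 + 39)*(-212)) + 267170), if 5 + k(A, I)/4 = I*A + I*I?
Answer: -929428887381952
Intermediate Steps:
k(A, I) = -20 + 4*I² + 4*A*I (k(A, I) = -20 + 4*(I*A + I*I) = -20 + 4*(A*I + I²) = -20 + 4*(I² + A*I) = -20 + (4*I² + 4*A*I) = -20 + 4*I² + 4*A*I)
(k(-389, 488) - 445035)*((181664 + 100354)*((73773 - 1*98846) + (-219 + 39)*(-212)) + 267170) = ((-20 + 4*488² + 4*(-389)*488) - 445035)*((181664 + 100354)*((73773 - 1*98846) + (-219 + 39)*(-212)) + 267170) = ((-20 + 4*238144 - 759328) - 445035)*(282018*((73773 - 98846) - 180*(-212)) + 267170) = ((-20 + 952576 - 759328) - 445035)*(282018*(-25073 + 38160) + 267170) = (193228 - 445035)*(282018*13087 + 267170) = -251807*(3690769566 + 267170) = -251807*3691036736 = -929428887381952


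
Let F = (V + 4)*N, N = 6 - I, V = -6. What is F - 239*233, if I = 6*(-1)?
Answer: -55711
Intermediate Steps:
I = -6
N = 12 (N = 6 - 1*(-6) = 6 + 6 = 12)
F = -24 (F = (-6 + 4)*12 = -2*12 = -24)
F - 239*233 = -24 - 239*233 = -24 - 55687 = -55711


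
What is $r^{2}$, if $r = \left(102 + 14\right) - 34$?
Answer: $6724$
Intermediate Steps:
$r = 82$ ($r = 116 - 34 = 82$)
$r^{2} = 82^{2} = 6724$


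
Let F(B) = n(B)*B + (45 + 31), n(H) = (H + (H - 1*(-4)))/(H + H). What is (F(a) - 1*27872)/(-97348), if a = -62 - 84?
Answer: 6985/24337 ≈ 0.28701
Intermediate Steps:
a = -146
n(H) = (4 + 2*H)/(2*H) (n(H) = (H + (H + 4))/((2*H)) = (H + (4 + H))*(1/(2*H)) = (4 + 2*H)*(1/(2*H)) = (4 + 2*H)/(2*H))
F(B) = 78 + B (F(B) = ((2 + B)/B)*B + (45 + 31) = (2 + B) + 76 = 78 + B)
(F(a) - 1*27872)/(-97348) = ((78 - 146) - 1*27872)/(-97348) = (-68 - 27872)*(-1/97348) = -27940*(-1/97348) = 6985/24337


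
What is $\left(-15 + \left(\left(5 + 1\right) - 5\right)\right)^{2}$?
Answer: $196$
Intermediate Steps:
$\left(-15 + \left(\left(5 + 1\right) - 5\right)\right)^{2} = \left(-15 + \left(6 - 5\right)\right)^{2} = \left(-15 + 1\right)^{2} = \left(-14\right)^{2} = 196$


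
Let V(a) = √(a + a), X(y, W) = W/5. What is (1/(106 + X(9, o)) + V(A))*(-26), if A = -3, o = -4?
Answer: -65/263 - 26*I*√6 ≈ -0.24715 - 63.687*I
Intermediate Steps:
X(y, W) = W/5 (X(y, W) = W*(⅕) = W/5)
V(a) = √2*√a (V(a) = √(2*a) = √2*√a)
(1/(106 + X(9, o)) + V(A))*(-26) = (1/(106 + (⅕)*(-4)) + √2*√(-3))*(-26) = (1/(106 - ⅘) + √2*(I*√3))*(-26) = (1/(526/5) + I*√6)*(-26) = (5/526 + I*√6)*(-26) = -65/263 - 26*I*√6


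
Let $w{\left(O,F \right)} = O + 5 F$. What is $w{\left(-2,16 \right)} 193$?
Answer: $15054$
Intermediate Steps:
$w{\left(-2,16 \right)} 193 = \left(-2 + 5 \cdot 16\right) 193 = \left(-2 + 80\right) 193 = 78 \cdot 193 = 15054$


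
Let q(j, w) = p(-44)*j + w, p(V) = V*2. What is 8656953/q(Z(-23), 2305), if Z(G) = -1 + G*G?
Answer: -8656953/44159 ≈ -196.04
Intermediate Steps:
p(V) = 2*V
Z(G) = -1 + G**2
q(j, w) = w - 88*j (q(j, w) = (2*(-44))*j + w = -88*j + w = w - 88*j)
8656953/q(Z(-23), 2305) = 8656953/(2305 - 88*(-1 + (-23)**2)) = 8656953/(2305 - 88*(-1 + 529)) = 8656953/(2305 - 88*528) = 8656953/(2305 - 46464) = 8656953/(-44159) = 8656953*(-1/44159) = -8656953/44159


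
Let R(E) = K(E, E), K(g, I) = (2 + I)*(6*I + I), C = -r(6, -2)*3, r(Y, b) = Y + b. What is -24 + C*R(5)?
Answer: -2964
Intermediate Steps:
C = -12 (C = -(6 - 2)*3 = -1*4*3 = -4*3 = -12)
K(g, I) = 7*I*(2 + I) (K(g, I) = (2 + I)*(7*I) = 7*I*(2 + I))
R(E) = 7*E*(2 + E)
-24 + C*R(5) = -24 - 84*5*(2 + 5) = -24 - 84*5*7 = -24 - 12*245 = -24 - 2940 = -2964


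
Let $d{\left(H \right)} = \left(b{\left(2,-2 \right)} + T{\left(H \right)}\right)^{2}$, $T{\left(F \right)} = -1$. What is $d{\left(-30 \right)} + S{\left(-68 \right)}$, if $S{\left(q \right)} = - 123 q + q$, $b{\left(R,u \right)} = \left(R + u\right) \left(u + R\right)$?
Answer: $8297$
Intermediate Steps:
$b{\left(R,u \right)} = \left(R + u\right)^{2}$ ($b{\left(R,u \right)} = \left(R + u\right) \left(R + u\right) = \left(R + u\right)^{2}$)
$S{\left(q \right)} = - 122 q$
$d{\left(H \right)} = 1$ ($d{\left(H \right)} = \left(\left(2 - 2\right)^{2} - 1\right)^{2} = \left(0^{2} - 1\right)^{2} = \left(0 - 1\right)^{2} = \left(-1\right)^{2} = 1$)
$d{\left(-30 \right)} + S{\left(-68 \right)} = 1 - -8296 = 1 + 8296 = 8297$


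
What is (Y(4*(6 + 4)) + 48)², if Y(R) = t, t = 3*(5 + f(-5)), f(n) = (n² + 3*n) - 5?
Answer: 6084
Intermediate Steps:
f(n) = -5 + n² + 3*n
t = 30 (t = 3*(5 + (-5 + (-5)² + 3*(-5))) = 3*(5 + (-5 + 25 - 15)) = 3*(5 + 5) = 3*10 = 30)
Y(R) = 30
(Y(4*(6 + 4)) + 48)² = (30 + 48)² = 78² = 6084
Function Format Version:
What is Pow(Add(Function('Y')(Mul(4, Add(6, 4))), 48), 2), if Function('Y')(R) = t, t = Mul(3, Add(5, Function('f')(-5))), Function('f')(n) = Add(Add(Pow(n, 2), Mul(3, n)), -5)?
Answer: 6084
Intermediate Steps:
Function('f')(n) = Add(-5, Pow(n, 2), Mul(3, n))
t = 30 (t = Mul(3, Add(5, Add(-5, Pow(-5, 2), Mul(3, -5)))) = Mul(3, Add(5, Add(-5, 25, -15))) = Mul(3, Add(5, 5)) = Mul(3, 10) = 30)
Function('Y')(R) = 30
Pow(Add(Function('Y')(Mul(4, Add(6, 4))), 48), 2) = Pow(Add(30, 48), 2) = Pow(78, 2) = 6084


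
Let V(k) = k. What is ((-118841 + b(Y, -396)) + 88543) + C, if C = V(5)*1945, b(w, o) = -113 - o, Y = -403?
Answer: -20290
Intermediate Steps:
C = 9725 (C = 5*1945 = 9725)
((-118841 + b(Y, -396)) + 88543) + C = ((-118841 + (-113 - 1*(-396))) + 88543) + 9725 = ((-118841 + (-113 + 396)) + 88543) + 9725 = ((-118841 + 283) + 88543) + 9725 = (-118558 + 88543) + 9725 = -30015 + 9725 = -20290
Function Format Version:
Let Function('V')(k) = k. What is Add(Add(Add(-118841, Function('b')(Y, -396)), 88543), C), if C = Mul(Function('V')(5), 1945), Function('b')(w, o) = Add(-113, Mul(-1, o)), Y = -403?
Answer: -20290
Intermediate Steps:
C = 9725 (C = Mul(5, 1945) = 9725)
Add(Add(Add(-118841, Function('b')(Y, -396)), 88543), C) = Add(Add(Add(-118841, Add(-113, Mul(-1, -396))), 88543), 9725) = Add(Add(Add(-118841, Add(-113, 396)), 88543), 9725) = Add(Add(Add(-118841, 283), 88543), 9725) = Add(Add(-118558, 88543), 9725) = Add(-30015, 9725) = -20290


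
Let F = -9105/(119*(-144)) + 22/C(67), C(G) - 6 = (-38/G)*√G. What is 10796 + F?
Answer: 678941713/62832 + 19*√67/22 ≈ 10813.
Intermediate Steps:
C(G) = 6 - 38/√G (C(G) = 6 + (-38/G)*√G = 6 - 38/√G)
F = 3035/5712 + 22/(6 - 38*√67/67) (F = -9105/(119*(-144)) + 22/(6 - 38*√67/67) = -9105/(-17136) + 22/(6 - 38*√67/67) = -9105*(-1/17136) + 22/(6 - 38*√67/67) = 3035/5712 + 22/(6 - 38*√67/67) ≈ 16.737)
10796 + F = 10796 + (607441/62832 + 19*√67/22) = 678941713/62832 + 19*√67/22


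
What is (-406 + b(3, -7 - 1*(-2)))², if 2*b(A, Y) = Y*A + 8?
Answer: 670761/4 ≈ 1.6769e+5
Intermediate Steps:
b(A, Y) = 4 + A*Y/2 (b(A, Y) = (Y*A + 8)/2 = (A*Y + 8)/2 = (8 + A*Y)/2 = 4 + A*Y/2)
(-406 + b(3, -7 - 1*(-2)))² = (-406 + (4 + (½)*3*(-7 - 1*(-2))))² = (-406 + (4 + (½)*3*(-7 + 2)))² = (-406 + (4 + (½)*3*(-5)))² = (-406 + (4 - 15/2))² = (-406 - 7/2)² = (-819/2)² = 670761/4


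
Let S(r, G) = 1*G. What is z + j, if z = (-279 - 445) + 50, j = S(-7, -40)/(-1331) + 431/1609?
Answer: -1442786225/2141579 ≈ -673.70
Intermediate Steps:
S(r, G) = G
j = 638021/2141579 (j = -40/(-1331) + 431/1609 = -40*(-1/1331) + 431*(1/1609) = 40/1331 + 431/1609 = 638021/2141579 ≈ 0.29792)
z = -674 (z = -724 + 50 = -674)
z + j = -674 + 638021/2141579 = -1442786225/2141579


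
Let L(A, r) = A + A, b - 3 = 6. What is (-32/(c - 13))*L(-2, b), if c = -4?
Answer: -128/17 ≈ -7.5294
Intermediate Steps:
b = 9 (b = 3 + 6 = 9)
L(A, r) = 2*A
(-32/(c - 13))*L(-2, b) = (-32/(-4 - 13))*(2*(-2)) = -32/(-17)*(-4) = -32*(-1/17)*(-4) = (32/17)*(-4) = -128/17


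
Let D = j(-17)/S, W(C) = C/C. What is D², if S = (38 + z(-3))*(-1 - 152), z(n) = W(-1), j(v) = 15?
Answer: 25/3956121 ≈ 6.3193e-6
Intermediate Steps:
W(C) = 1
z(n) = 1
S = -5967 (S = (38 + 1)*(-1 - 152) = 39*(-153) = -5967)
D = -5/1989 (D = 15/(-5967) = 15*(-1/5967) = -5/1989 ≈ -0.0025138)
D² = (-5/1989)² = 25/3956121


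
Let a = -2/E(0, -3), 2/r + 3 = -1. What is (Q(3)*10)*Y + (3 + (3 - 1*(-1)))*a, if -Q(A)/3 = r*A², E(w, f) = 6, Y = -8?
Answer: -3247/3 ≈ -1082.3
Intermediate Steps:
r = -½ (r = 2/(-3 - 1) = 2/(-4) = 2*(-¼) = -½ ≈ -0.50000)
a = -⅓ (a = -2/6 = -2*⅙ = -⅓ ≈ -0.33333)
Q(A) = 3*A²/2 (Q(A) = -(-3)*A²/2 = 3*A²/2)
(Q(3)*10)*Y + (3 + (3 - 1*(-1)))*a = (((3/2)*3²)*10)*(-8) + (3 + (3 - 1*(-1)))*(-⅓) = (((3/2)*9)*10)*(-8) + (3 + (3 + 1))*(-⅓) = ((27/2)*10)*(-8) + (3 + 4)*(-⅓) = 135*(-8) + 7*(-⅓) = -1080 - 7/3 = -3247/3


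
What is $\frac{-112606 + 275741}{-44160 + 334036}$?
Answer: $\frac{163135}{289876} \approx 0.56277$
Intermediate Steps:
$\frac{-112606 + 275741}{-44160 + 334036} = \frac{163135}{289876}$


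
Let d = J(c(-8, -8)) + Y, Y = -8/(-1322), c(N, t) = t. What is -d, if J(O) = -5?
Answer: 3301/661 ≈ 4.9939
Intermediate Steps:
Y = 4/661 (Y = -1/1322*(-8) = 4/661 ≈ 0.0060514)
d = -3301/661 (d = -5 + 4/661 = -3301/661 ≈ -4.9939)
-d = -1*(-3301/661) = 3301/661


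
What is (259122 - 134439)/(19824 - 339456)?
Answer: -41561/106544 ≈ -0.39008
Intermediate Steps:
(259122 - 134439)/(19824 - 339456) = 124683/(-319632) = 124683*(-1/319632) = -41561/106544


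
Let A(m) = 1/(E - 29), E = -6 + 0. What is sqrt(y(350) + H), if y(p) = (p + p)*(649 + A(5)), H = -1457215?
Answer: I*sqrt(1002935) ≈ 1001.5*I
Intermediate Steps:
E = -6
A(m) = -1/35 (A(m) = 1/(-6 - 29) = 1/(-35) = -1/35)
y(p) = 45428*p/35 (y(p) = (p + p)*(649 - 1/35) = (2*p)*(22714/35) = 45428*p/35)
sqrt(y(350) + H) = sqrt((45428/35)*350 - 1457215) = sqrt(454280 - 1457215) = sqrt(-1002935) = I*sqrt(1002935)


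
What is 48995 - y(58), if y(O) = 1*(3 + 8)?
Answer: 48984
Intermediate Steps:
y(O) = 11 (y(O) = 1*11 = 11)
48995 - y(58) = 48995 - 1*11 = 48995 - 11 = 48984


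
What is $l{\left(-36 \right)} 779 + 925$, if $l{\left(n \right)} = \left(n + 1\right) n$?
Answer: $982465$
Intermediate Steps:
$l{\left(n \right)} = n \left(1 + n\right)$ ($l{\left(n \right)} = \left(1 + n\right) n = n \left(1 + n\right)$)
$l{\left(-36 \right)} 779 + 925 = - 36 \left(1 - 36\right) 779 + 925 = \left(-36\right) \left(-35\right) 779 + 925 = 1260 \cdot 779 + 925 = 981540 + 925 = 982465$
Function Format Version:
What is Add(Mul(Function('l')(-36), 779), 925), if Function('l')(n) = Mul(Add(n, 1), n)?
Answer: 982465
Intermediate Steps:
Function('l')(n) = Mul(n, Add(1, n)) (Function('l')(n) = Mul(Add(1, n), n) = Mul(n, Add(1, n)))
Add(Mul(Function('l')(-36), 779), 925) = Add(Mul(Mul(-36, Add(1, -36)), 779), 925) = Add(Mul(Mul(-36, -35), 779), 925) = Add(Mul(1260, 779), 925) = Add(981540, 925) = 982465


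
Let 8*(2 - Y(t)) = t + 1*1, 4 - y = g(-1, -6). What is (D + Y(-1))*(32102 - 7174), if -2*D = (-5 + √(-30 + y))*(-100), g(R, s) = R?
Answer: -6182144 + 6232000*I ≈ -6.1821e+6 + 6.232e+6*I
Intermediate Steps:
y = 5 (y = 4 - 1*(-1) = 4 + 1 = 5)
D = -250 + 250*I (D = -(-5 + √(-30 + 5))*(-100)/2 = -(-5 + √(-25))*(-100)/2 = -(-5 + 5*I)*(-100)/2 = -(500 - 500*I)/2 = -250 + 250*I ≈ -250.0 + 250.0*I)
Y(t) = 15/8 - t/8 (Y(t) = 2 - (t + 1*1)/8 = 2 - (t + 1)/8 = 2 - (1 + t)/8 = 2 + (-⅛ - t/8) = 15/8 - t/8)
(D + Y(-1))*(32102 - 7174) = ((-250 + 250*I) + (15/8 - ⅛*(-1)))*(32102 - 7174) = ((-250 + 250*I) + (15/8 + ⅛))*24928 = ((-250 + 250*I) + 2)*24928 = (-248 + 250*I)*24928 = -6182144 + 6232000*I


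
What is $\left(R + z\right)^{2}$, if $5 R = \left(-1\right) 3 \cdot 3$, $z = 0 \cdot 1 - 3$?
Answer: $\frac{576}{25} \approx 23.04$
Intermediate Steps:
$z = -3$ ($z = 0 - 3 = -3$)
$R = - \frac{9}{5}$ ($R = \frac{\left(-1\right) 3 \cdot 3}{5} = \frac{\left(-3\right) 3}{5} = \frac{1}{5} \left(-9\right) = - \frac{9}{5} \approx -1.8$)
$\left(R + z\right)^{2} = \left(- \frac{9}{5} - 3\right)^{2} = \left(- \frac{24}{5}\right)^{2} = \frac{576}{25}$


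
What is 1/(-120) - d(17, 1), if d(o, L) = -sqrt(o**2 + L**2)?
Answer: -1/120 + sqrt(290) ≈ 17.021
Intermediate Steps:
d(o, L) = -sqrt(L**2 + o**2)
1/(-120) - d(17, 1) = 1/(-120) - (-1)*sqrt(1**2 + 17**2) = -1/120 - (-1)*sqrt(1 + 289) = -1/120 - (-1)*sqrt(290) = -1/120 + sqrt(290)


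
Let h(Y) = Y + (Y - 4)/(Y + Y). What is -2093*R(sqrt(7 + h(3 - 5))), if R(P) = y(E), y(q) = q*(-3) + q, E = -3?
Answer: -12558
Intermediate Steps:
y(q) = -2*q (y(q) = -3*q + q = -2*q)
h(Y) = Y + (-4 + Y)/(2*Y) (h(Y) = Y + (-4 + Y)/((2*Y)) = Y + (-4 + Y)*(1/(2*Y)) = Y + (-4 + Y)/(2*Y))
R(P) = 6 (R(P) = -2*(-3) = 6)
-2093*R(sqrt(7 + h(3 - 5))) = -2093*6 = -12558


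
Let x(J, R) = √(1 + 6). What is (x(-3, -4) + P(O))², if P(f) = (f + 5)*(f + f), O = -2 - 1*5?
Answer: 791 + 56*√7 ≈ 939.16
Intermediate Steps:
O = -7 (O = -2 - 5 = -7)
P(f) = 2*f*(5 + f) (P(f) = (5 + f)*(2*f) = 2*f*(5 + f))
x(J, R) = √7
(x(-3, -4) + P(O))² = (√7 + 2*(-7)*(5 - 7))² = (√7 + 2*(-7)*(-2))² = (√7 + 28)² = (28 + √7)²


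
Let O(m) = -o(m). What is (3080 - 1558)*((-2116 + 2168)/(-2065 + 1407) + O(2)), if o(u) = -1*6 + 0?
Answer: 2964856/329 ≈ 9011.7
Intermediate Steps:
o(u) = -6 (o(u) = -6 + 0 = -6)
O(m) = 6 (O(m) = -1*(-6) = 6)
(3080 - 1558)*((-2116 + 2168)/(-2065 + 1407) + O(2)) = (3080 - 1558)*((-2116 + 2168)/(-2065 + 1407) + 6) = 1522*(52/(-658) + 6) = 1522*(52*(-1/658) + 6) = 1522*(-26/329 + 6) = 1522*(1948/329) = 2964856/329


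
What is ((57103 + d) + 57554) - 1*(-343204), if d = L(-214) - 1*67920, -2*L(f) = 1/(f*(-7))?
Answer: 1168263235/2996 ≈ 3.8994e+5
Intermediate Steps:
L(f) = 1/(14*f) (L(f) = -(-1/(7*f))/2 = -(-1)/(14*f) = 1/(14*f))
d = -203488321/2996 (d = (1/14)/(-214) - 1*67920 = (1/14)*(-1/214) - 67920 = -1/2996 - 67920 = -203488321/2996 ≈ -67920.)
((57103 + d) + 57554) - 1*(-343204) = ((57103 - 203488321/2996) + 57554) - 1*(-343204) = (-32407733/2996 + 57554) + 343204 = 140024051/2996 + 343204 = 1168263235/2996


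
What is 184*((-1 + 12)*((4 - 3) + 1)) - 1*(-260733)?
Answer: 264781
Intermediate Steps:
184*((-1 + 12)*((4 - 3) + 1)) - 1*(-260733) = 184*(11*(1 + 1)) + 260733 = 184*(11*2) + 260733 = 184*22 + 260733 = 4048 + 260733 = 264781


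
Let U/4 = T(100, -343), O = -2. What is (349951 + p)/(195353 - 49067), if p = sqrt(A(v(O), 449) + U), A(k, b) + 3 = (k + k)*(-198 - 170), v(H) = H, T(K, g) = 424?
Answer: 49993/20898 + sqrt(3165)/146286 ≈ 2.3926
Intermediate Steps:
A(k, b) = -3 - 736*k (A(k, b) = -3 + (k + k)*(-198 - 170) = -3 + (2*k)*(-368) = -3 - 736*k)
U = 1696 (U = 4*424 = 1696)
p = sqrt(3165) (p = sqrt((-3 - 736*(-2)) + 1696) = sqrt((-3 + 1472) + 1696) = sqrt(1469 + 1696) = sqrt(3165) ≈ 56.258)
(349951 + p)/(195353 - 49067) = (349951 + sqrt(3165))/(195353 - 49067) = (349951 + sqrt(3165))/146286 = (349951 + sqrt(3165))*(1/146286) = 49993/20898 + sqrt(3165)/146286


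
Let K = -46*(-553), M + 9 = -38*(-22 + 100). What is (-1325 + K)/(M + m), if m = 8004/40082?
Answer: -483248633/59577891 ≈ -8.1112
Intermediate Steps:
m = 4002/20041 (m = 8004*(1/40082) = 4002/20041 ≈ 0.19969)
M = -2973 (M = -9 - 38*(-22 + 100) = -9 - 38*78 = -9 - 2964 = -2973)
K = 25438
(-1325 + K)/(M + m) = (-1325 + 25438)/(-2973 + 4002/20041) = 24113/(-59577891/20041) = 24113*(-20041/59577891) = -483248633/59577891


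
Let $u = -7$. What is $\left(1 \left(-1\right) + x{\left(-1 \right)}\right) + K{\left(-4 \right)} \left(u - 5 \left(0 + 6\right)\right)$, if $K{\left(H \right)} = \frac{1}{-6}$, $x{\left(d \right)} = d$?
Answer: $\frac{25}{6} \approx 4.1667$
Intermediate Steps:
$K{\left(H \right)} = - \frac{1}{6}$
$\left(1 \left(-1\right) + x{\left(-1 \right)}\right) + K{\left(-4 \right)} \left(u - 5 \left(0 + 6\right)\right) = \left(1 \left(-1\right) - 1\right) - \frac{-7 - 5 \left(0 + 6\right)}{6} = \left(-1 - 1\right) - \frac{-7 - 30}{6} = -2 - \frac{-7 - 30}{6} = -2 - - \frac{37}{6} = -2 + \frac{37}{6} = \frac{25}{6}$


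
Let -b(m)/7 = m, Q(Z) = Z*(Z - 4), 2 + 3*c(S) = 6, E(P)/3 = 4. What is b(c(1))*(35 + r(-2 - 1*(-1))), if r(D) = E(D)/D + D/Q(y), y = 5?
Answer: -1064/5 ≈ -212.80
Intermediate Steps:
E(P) = 12 (E(P) = 3*4 = 12)
c(S) = 4/3 (c(S) = -⅔ + (⅓)*6 = -⅔ + 2 = 4/3)
Q(Z) = Z*(-4 + Z)
r(D) = 12/D + D/5 (r(D) = 12/D + D/((5*(-4 + 5))) = 12/D + D/((5*1)) = 12/D + D/5)
b(m) = -7*m
b(c(1))*(35 + r(-2 - 1*(-1))) = (-7*4/3)*(35 + (12/(-2 - 1*(-1)) + (-2 - 1*(-1))/5)) = -28*(35 + (12/(-2 + 1) + (-2 + 1)/5))/3 = -28*(35 + (12/(-1) + (⅕)*(-1)))/3 = -28*(35 + (12*(-1) - ⅕))/3 = -28*(35 + (-12 - ⅕))/3 = -28*(35 - 61/5)/3 = -28/3*114/5 = -1064/5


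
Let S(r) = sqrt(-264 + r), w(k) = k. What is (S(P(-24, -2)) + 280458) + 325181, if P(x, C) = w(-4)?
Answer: 605639 + 2*I*sqrt(67) ≈ 6.0564e+5 + 16.371*I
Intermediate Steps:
P(x, C) = -4
(S(P(-24, -2)) + 280458) + 325181 = (sqrt(-264 - 4) + 280458) + 325181 = (sqrt(-268) + 280458) + 325181 = (2*I*sqrt(67) + 280458) + 325181 = (280458 + 2*I*sqrt(67)) + 325181 = 605639 + 2*I*sqrt(67)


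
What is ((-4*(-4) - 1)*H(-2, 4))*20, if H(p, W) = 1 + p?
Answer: -300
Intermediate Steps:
((-4*(-4) - 1)*H(-2, 4))*20 = ((-4*(-4) - 1)*(1 - 2))*20 = ((16 - 1)*(-1))*20 = (15*(-1))*20 = -15*20 = -300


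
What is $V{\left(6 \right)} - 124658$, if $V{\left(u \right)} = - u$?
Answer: $-124664$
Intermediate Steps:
$V{\left(6 \right)} - 124658 = \left(-1\right) 6 - 124658 = -6 - 124658 = -124664$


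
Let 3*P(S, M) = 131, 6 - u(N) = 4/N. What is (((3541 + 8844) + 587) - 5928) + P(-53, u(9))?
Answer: 21263/3 ≈ 7087.7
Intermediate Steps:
u(N) = 6 - 4/N
P(S, M) = 131/3 (P(S, M) = (1/3)*131 = 131/3)
(((3541 + 8844) + 587) - 5928) + P(-53, u(9)) = (((3541 + 8844) + 587) - 5928) + 131/3 = ((12385 + 587) - 5928) + 131/3 = (12972 - 5928) + 131/3 = 7044 + 131/3 = 21263/3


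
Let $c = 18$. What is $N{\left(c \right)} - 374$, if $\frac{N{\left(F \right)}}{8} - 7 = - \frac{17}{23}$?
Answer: $- \frac{7450}{23} \approx -323.91$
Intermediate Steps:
$N{\left(F \right)} = \frac{1152}{23}$ ($N{\left(F \right)} = 56 + 8 \left(- \frac{17}{23}\right) = 56 - \frac{136}{23} = \frac{1152}{23}$)
$N{\left(c \right)} - 374 = \frac{1152}{23} - 374 = - \frac{7450}{23}$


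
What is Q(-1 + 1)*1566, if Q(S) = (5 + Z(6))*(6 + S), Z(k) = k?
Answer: 103356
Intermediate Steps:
Q(S) = 66 + 11*S (Q(S) = (5 + 6)*(6 + S) = 11*(6 + S) = 66 + 11*S)
Q(-1 + 1)*1566 = (66 + 11*(-1 + 1))*1566 = (66 + 11*0)*1566 = (66 + 0)*1566 = 66*1566 = 103356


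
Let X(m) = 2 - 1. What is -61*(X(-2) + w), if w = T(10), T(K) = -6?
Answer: 305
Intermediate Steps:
X(m) = 1
w = -6
-61*(X(-2) + w) = -61*(1 - 6) = -61*(-5) = 305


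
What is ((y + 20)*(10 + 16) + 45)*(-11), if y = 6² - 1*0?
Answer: -16511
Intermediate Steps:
y = 36 (y = 36 + 0 = 36)
((y + 20)*(10 + 16) + 45)*(-11) = ((36 + 20)*(10 + 16) + 45)*(-11) = (56*26 + 45)*(-11) = (1456 + 45)*(-11) = 1501*(-11) = -16511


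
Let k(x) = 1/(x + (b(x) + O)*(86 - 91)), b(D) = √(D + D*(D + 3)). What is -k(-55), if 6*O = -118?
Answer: 78/122845 + 9*√2805/122845 ≈ 0.0045151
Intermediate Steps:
O = -59/3 (O = (⅙)*(-118) = -59/3 ≈ -19.667)
b(D) = √(D + D*(3 + D))
k(x) = 1/(295/3 + x - 5*√(x*(4 + x))) (k(x) = 1/(x + (√(x*(4 + x)) - 59/3)*(86 - 91)) = 1/(x + (-59/3 + √(x*(4 + x)))*(-5)) = 1/(x + (295/3 - 5*√(x*(4 + x)))) = 1/(295/3 + x - 5*√(x*(4 + x))))
-k(-55) = -3/(295 - 15*√2805 + 3*(-55)) = -3/(295 - 15*√2805 - 165) = -3/(130 - 15*√2805)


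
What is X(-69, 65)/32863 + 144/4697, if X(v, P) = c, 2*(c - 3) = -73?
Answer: 9149845/308715022 ≈ 0.029638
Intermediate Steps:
c = -67/2 (c = 3 + (½)*(-73) = 3 - 73/2 = -67/2 ≈ -33.500)
X(v, P) = -67/2
X(-69, 65)/32863 + 144/4697 = -67/2/32863 + 144/4697 = -67/2*1/32863 + 144*(1/4697) = -67/65726 + 144/4697 = 9149845/308715022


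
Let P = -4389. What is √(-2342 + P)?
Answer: I*√6731 ≈ 82.043*I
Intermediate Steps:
√(-2342 + P) = √(-2342 - 4389) = √(-6731) = I*√6731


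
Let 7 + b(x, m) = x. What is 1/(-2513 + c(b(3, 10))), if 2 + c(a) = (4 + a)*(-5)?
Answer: -1/2515 ≈ -0.00039761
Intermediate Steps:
b(x, m) = -7 + x
c(a) = -22 - 5*a (c(a) = -2 + (4 + a)*(-5) = -2 + (-20 - 5*a) = -22 - 5*a)
1/(-2513 + c(b(3, 10))) = 1/(-2513 + (-22 - 5*(-7 + 3))) = 1/(-2513 + (-22 - 5*(-4))) = 1/(-2513 + (-22 + 20)) = 1/(-2513 - 2) = 1/(-2515) = -1/2515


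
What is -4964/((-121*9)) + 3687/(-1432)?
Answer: 3093305/1559448 ≈ 1.9836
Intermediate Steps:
-4964/((-121*9)) + 3687/(-1432) = -4964/(-1089) + 3687*(-1/1432) = -4964*(-1/1089) - 3687/1432 = 4964/1089 - 3687/1432 = 3093305/1559448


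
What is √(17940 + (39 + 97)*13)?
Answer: 2*√4927 ≈ 140.39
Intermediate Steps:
√(17940 + (39 + 97)*13) = √(17940 + 136*13) = √(17940 + 1768) = √19708 = 2*√4927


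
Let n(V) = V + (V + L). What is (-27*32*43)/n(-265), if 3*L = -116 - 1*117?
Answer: 111456/1823 ≈ 61.139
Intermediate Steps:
L = -233/3 (L = (-116 - 1*117)/3 = (-116 - 117)/3 = (1/3)*(-233) = -233/3 ≈ -77.667)
n(V) = -233/3 + 2*V (n(V) = V + (V - 233/3) = V + (-233/3 + V) = -233/3 + 2*V)
(-27*32*43)/n(-265) = (-27*32*43)/(-233/3 + 2*(-265)) = (-864*43)/(-233/3 - 530) = -37152/(-1823/3) = -37152*(-3/1823) = 111456/1823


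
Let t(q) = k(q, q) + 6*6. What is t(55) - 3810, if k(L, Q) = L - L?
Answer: -3774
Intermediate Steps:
k(L, Q) = 0
t(q) = 36 (t(q) = 0 + 6*6 = 0 + 36 = 36)
t(55) - 3810 = 36 - 3810 = -3774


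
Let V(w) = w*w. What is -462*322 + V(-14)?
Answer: -148568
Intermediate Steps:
V(w) = w²
-462*322 + V(-14) = -462*322 + (-14)² = -148764 + 196 = -148568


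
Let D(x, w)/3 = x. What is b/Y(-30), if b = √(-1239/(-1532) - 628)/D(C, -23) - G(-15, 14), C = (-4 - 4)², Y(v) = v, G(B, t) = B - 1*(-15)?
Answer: -I*√368008231/4412160 ≈ -0.0043479*I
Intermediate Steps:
G(B, t) = 15 + B (G(B, t) = B + 15 = 15 + B)
C = 64 (C = (-8)² = 64)
D(x, w) = 3*x
b = I*√368008231/147072 (b = √(-1239/(-1532) - 628)/((3*64)) - (15 - 15) = √(-1239*(-1/1532) - 628)/192 - 1*0 = √(1239/1532 - 628)*(1/192) + 0 = √(-960857/1532)*(1/192) + 0 = (I*√368008231/766)*(1/192) + 0 = I*√368008231/147072 + 0 = I*√368008231/147072 ≈ 0.13044*I)
b/Y(-30) = (I*√368008231/147072)/(-30) = (I*√368008231/147072)*(-1/30) = -I*√368008231/4412160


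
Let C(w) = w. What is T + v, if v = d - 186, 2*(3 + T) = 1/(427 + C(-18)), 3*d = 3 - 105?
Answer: -182413/818 ≈ -223.00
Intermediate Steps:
d = -34 (d = (3 - 105)/3 = (1/3)*(-102) = -34)
T = -2453/818 (T = -3 + 1/(2*(427 - 18)) = -3 + (1/2)/409 = -3 + (1/2)*(1/409) = -3 + 1/818 = -2453/818 ≈ -2.9988)
v = -220 (v = -34 - 186 = -220)
T + v = -2453/818 - 220 = -182413/818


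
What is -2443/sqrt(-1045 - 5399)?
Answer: 2443*I*sqrt(179)/1074 ≈ 30.433*I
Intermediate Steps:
-2443/sqrt(-1045 - 5399) = -2443*(-I*sqrt(179)/1074) = -(-2443)*I*sqrt(179)/1074 = 2443*I*sqrt(179)/1074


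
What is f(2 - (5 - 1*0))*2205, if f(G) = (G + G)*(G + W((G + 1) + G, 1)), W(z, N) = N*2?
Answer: 13230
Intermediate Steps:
W(z, N) = 2*N
f(G) = 2*G*(2 + G) (f(G) = (G + G)*(G + 2*1) = (2*G)*(G + 2) = (2*G)*(2 + G) = 2*G*(2 + G))
f(2 - (5 - 1*0))*2205 = (2*(2 - (5 - 1*0))*(2 + (2 - (5 - 1*0))))*2205 = (2*(2 - (5 + 0))*(2 + (2 - (5 + 0))))*2205 = (2*(2 - 1*5)*(2 + (2 - 1*5)))*2205 = (2*(2 - 5)*(2 + (2 - 5)))*2205 = (2*(-3)*(2 - 3))*2205 = (2*(-3)*(-1))*2205 = 6*2205 = 13230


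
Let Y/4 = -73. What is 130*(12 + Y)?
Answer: -36400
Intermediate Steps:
Y = -292 (Y = 4*(-73) = -292)
130*(12 + Y) = 130*(12 - 292) = 130*(-280) = -36400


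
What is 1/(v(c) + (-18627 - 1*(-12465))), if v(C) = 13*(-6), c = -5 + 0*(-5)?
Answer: -1/6240 ≈ -0.00016026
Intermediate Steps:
c = -5 (c = -5 + 0 = -5)
v(C) = -78
1/(v(c) + (-18627 - 1*(-12465))) = 1/(-78 + (-18627 - 1*(-12465))) = 1/(-78 + (-18627 + 12465)) = 1/(-78 - 6162) = 1/(-6240) = -1/6240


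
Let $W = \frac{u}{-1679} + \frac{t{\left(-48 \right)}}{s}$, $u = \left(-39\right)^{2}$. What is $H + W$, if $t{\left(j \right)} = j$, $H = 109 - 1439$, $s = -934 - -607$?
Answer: $- \frac{243543555}{183011} \approx -1330.8$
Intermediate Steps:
$s = -327$ ($s = -934 + 607 = -327$)
$u = 1521$
$H = -1330$ ($H = 109 - 1439 = -1330$)
$W = - \frac{138925}{183011}$ ($W = \frac{1521}{-1679} - \frac{48}{-327} = 1521 \left(- \frac{1}{1679}\right) - - \frac{16}{109} = - \frac{1521}{1679} + \frac{16}{109} = - \frac{138925}{183011} \approx -0.75911$)
$H + W = -1330 - \frac{138925}{183011} = - \frac{243543555}{183011}$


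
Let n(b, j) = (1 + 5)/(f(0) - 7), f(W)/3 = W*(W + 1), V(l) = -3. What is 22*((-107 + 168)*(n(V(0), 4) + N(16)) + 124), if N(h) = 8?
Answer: 86196/7 ≈ 12314.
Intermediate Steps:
f(W) = 3*W*(1 + W) (f(W) = 3*(W*(W + 1)) = 3*(W*(1 + W)) = 3*W*(1 + W))
n(b, j) = -6/7 (n(b, j) = (1 + 5)/(3*0*(1 + 0) - 7) = 6/(3*0*1 - 7) = 6/(0 - 7) = 6/(-7) = 6*(-1/7) = -6/7)
22*((-107 + 168)*(n(V(0), 4) + N(16)) + 124) = 22*((-107 + 168)*(-6/7 + 8) + 124) = 22*(61*(50/7) + 124) = 22*(3050/7 + 124) = 22*(3918/7) = 86196/7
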